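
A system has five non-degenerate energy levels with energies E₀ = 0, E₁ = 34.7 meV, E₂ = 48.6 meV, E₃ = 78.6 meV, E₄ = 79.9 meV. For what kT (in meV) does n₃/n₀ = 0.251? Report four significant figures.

56.86 meV

n₃/n₀ = exp[−(E₃−E₀)/kT] = 0.251.
⇒ (E₃−E₀)/kT = ln(1/0.251) = ln(3.98406) = 1.38230.
kT = 78.6 meV / 1.38230 = 56.86 meV.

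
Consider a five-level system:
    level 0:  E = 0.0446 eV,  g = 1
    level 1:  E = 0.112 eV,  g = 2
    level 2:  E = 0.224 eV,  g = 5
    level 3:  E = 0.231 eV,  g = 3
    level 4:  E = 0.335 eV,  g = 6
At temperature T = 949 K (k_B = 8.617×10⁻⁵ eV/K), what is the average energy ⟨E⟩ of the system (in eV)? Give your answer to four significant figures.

0.1360 eV

k_BT = 8.617×10⁻⁵ × 949 K = 0.0817753 eV.
Eᵢ/kT = 0.545397, 1.36961, 2.73921, 2.82481, 4.09659.
Z = Σ gᵢe^(−Eᵢ/kT) = 1·e^(−0.545397) + 2·e^(−1.36961) + 5·e^(−2.73921) + 3·e^(−2.82481) + 6·e^(−4.09659) = 0.579612 + 0.508412 + 0.323107 + 0.177960 + 0.0997757 = 1.68887.
⟨E⟩ = Σ Eᵢ gᵢe^(−Eᵢ/kT) / Z = (0.0446·0.579612 + 0.112·0.508412 + 0.224·0.323107 + 0.231·0.177960 + 0.335·0.0997757) / 1.68887 = 0.1360 eV.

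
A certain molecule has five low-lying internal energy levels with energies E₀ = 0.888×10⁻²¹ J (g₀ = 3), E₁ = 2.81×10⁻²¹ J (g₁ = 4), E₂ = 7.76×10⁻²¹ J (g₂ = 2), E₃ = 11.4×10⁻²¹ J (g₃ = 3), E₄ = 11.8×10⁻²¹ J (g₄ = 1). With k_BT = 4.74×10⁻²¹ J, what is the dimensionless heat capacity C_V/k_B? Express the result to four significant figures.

Eᵢ/kT = 0.187342, 0.592827, 1.63713, 2.40506, 2.48945.
Z = Σ gᵢe^(−Eᵢ/kT) = 3·e^(−0.187342) + 4·e^(−0.592827) + 2·e^(−1.63713) + 3·e^(−2.40506) + 1·e^(−2.48945) = 2.48748 + 2.21105 + 0.389075 + 0.270780 + 0.0829556 = 5.44134.
⟨E⟩ = 2.84984, ⟨E²⟩ = 16.4648.
C_V/k_B = (⟨E²⟩ − ⟨E⟩²)/(kT)² = (16.4648 − 8.12159)/22.4676 = 0.3713.

0.3713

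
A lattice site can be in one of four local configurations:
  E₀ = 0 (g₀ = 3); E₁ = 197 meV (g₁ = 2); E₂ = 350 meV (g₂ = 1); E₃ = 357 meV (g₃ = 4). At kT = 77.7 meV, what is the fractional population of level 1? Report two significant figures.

0.049

Eᵢ/kT = 0, 2.535, 4.505, 4.595.
Z = Σ gᵢe^(−Eᵢ/kT) = 3·e^(−0) + 2·e^(−2.535) + 1·e^(−4.505) + 4·e^(−4.595) = 3.000 + 0.1585 + 0.01105 + 0.04041 = 3.210.
P₁ = g₁ e^(−E₁/kT) / Z = 0.1585/3.210 = 0.049.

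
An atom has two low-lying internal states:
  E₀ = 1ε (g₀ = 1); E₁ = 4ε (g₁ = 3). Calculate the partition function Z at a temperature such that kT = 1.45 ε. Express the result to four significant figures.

Z = 0.6919

Eᵢ/kT = 0.689655, 2.75862.
Z = Σ gᵢe^(−Eᵢ/kT) = 1·e^(−0.689655) + 3·e^(−2.75862) = 0.501749 + 0.190138 = 0.691887.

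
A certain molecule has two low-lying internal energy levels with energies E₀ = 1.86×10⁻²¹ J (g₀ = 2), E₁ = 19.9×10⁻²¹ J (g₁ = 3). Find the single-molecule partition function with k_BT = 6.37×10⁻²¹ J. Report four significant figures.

Eᵢ/kT = 0.291994, 3.12402.
Z = Σ gᵢe^(−Eᵢ/kT) = 2·e^(−0.291994) + 3·e^(−3.12402) = 1.49355 + 0.131940 = 1.62549.

Z = 1.625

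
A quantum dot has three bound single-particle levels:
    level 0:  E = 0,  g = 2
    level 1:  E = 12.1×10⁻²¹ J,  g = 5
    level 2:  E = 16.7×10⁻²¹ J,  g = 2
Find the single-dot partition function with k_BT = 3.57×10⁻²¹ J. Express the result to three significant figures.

Eᵢ/kT = 0, 3.3894, 4.6779.
Z = Σ gᵢe^(−Eᵢ/kT) = 2·e^(−0) + 5·e^(−3.3894) + 2·e^(−4.6779) = 2.0000 + 0.16864 + 0.018597 = 2.1872.

Z = 2.19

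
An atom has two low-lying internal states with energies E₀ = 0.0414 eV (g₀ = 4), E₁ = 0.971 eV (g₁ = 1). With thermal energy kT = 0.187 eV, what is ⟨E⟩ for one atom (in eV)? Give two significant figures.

Eᵢ/kT = 0.2214, 5.193.
Z = Σ gᵢe^(−Eᵢ/kT) = 4·e^(−0.2214) + 1·e^(−5.193) = 3.206 + 0.005555 = 3.212.
⟨E⟩ = Σ Eᵢ gᵢe^(−Eᵢ/kT) / Z = (0.0414·3.206 + 0.971·0.005555) / 3.212 = 0.043 eV.

0.043 eV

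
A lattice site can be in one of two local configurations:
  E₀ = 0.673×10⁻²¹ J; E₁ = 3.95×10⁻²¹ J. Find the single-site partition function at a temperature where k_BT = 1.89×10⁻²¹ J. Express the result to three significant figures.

Eᵢ/kT = 0.35608, 2.0899.
Z = Σ e^(−Eᵢ/kT) = e^(−0.35608) + e^(−2.0899) = 0.70042 + 0.12370 = 0.82412.

Z = 0.824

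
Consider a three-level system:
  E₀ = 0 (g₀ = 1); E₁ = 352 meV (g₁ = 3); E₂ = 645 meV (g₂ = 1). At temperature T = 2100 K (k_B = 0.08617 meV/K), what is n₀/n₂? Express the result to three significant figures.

k_BT = 0.08617 × 2100 K = 180.96 meV.
n₀/n₂ = (g₀/g₂) exp[−(E₀−E₂)/kT] = (1/1) × exp(−(-645 meV)/(180.96 meV)) = (1/1) × exp(3.5643) = 35.3.

35.3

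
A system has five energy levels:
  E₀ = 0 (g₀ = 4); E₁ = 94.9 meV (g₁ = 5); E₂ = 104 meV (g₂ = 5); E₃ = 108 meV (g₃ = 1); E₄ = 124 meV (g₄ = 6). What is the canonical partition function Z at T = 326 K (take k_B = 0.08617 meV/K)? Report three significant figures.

Z = 4.39

k_BT = 0.08617 × 326 K = 28.091 meV.
Eᵢ/kT = 0, 3.3783, 3.7023, 3.8446, 4.4142.
Z = Σ gᵢe^(−Eᵢ/kT) = 4·e^(−0) + 5·e^(−3.3783) + 5·e^(−3.7023) + 1·e^(−3.8446) + 6·e^(−4.4142) = 4.0000 + 0.17053 + 0.12333 + 0.021395 + 0.072625 = 4.3879.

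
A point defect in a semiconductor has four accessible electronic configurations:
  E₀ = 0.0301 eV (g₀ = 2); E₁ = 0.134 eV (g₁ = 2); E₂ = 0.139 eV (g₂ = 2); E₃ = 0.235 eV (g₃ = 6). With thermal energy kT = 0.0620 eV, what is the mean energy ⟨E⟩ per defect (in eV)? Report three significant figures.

0.0715 eV

Eᵢ/kT = 0.48548, 2.1613, 2.2419, 3.7903.
Z = Σ gᵢe^(−Eᵢ/kT) = 2·e^(−0.48548) + 2·e^(−2.1613) + 2·e^(−2.2419) + 6·e^(−3.7903) = 1.2308 + 0.23035 + 0.21251 + 0.13553 = 1.8092.
⟨E⟩ = Σ Eᵢ gᵢe^(−Eᵢ/kT) / Z = (0.0301·1.2308 + 0.134·0.23035 + 0.139·0.21251 + 0.235·0.13553) / 1.8092 = 0.0715 eV.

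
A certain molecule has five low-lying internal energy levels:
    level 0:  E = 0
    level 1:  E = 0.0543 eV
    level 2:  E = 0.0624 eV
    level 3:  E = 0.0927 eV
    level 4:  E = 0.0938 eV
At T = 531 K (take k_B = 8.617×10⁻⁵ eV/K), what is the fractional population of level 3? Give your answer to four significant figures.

k_BT = 8.617×10⁻⁵ × 531 K = 0.0457563 eV.
Eᵢ/kT = 0, 1.18672, 1.36375, 2.02595, 2.04999.
Z = Σ e^(−Eᵢ/kT) = e^(−0) + e^(−1.18672) + e^(−1.36375) + e^(−2.02595) + e^(−2.04999) = 1.00000 + 0.305221 + 0.255700 + 0.131869 + 0.128736 = 1.82153.
P₃ = e^(−E₃/kT) / Z = 0.131869/1.82153 = 0.07239.

0.07239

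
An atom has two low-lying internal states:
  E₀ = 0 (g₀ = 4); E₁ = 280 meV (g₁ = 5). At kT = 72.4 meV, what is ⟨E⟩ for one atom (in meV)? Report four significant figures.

7.133 meV

Eᵢ/kT = 0, 3.86740.
Z = Σ gᵢe^(−Eᵢ/kT) = 4·e^(−0) + 5·e^(−3.86740) = 4.00000 + 0.104563 = 4.10456.
⟨E⟩ = Σ Eᵢ gᵢe^(−Eᵢ/kT) / Z = (0·4.00000 + 280·0.104563) / 4.10456 = 7.133 meV.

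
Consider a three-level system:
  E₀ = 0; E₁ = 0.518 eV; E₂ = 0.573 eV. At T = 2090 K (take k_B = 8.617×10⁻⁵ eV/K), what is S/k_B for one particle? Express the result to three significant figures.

0.361

k_BT = 8.617×10⁻⁵ × 2090 K = 0.18010 eV.
Eᵢ/kT = 0, 2.8762, 3.1816.
Z = Σ e^(−Eᵢ/kT) = e^(−0) + e^(−2.8762) + e^(−3.1816) = 1.0000 + 0.056348 + 0.041519 = 1.0979.
⟨E⟩ = Σ EᵢPᵢ = 0.048255 eV.
S/k_B = ln Z + ⟨E⟩/kT = ln(1.0979) + 0.048255/0.18010 = 0.093399 + 0.26793 = 0.361.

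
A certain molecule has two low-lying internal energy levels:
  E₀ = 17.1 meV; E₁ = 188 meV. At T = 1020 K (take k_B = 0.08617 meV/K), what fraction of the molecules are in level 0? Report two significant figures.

0.87

k_BT = 0.08617 × 1020 K = 87.89 meV.
Eᵢ/kT = 0.1946, 2.139.
Z = Σ e^(−Eᵢ/kT) = e^(−0.1946) + e^(−2.139) = 0.8232 + 0.1178 = 0.9410.
P₀ = e^(−E₀/kT) / Z = 0.8232/0.9410 = 0.87.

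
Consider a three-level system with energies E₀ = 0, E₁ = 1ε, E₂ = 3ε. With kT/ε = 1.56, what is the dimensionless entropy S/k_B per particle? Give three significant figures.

Eᵢ/kT = 0, 0.64103, 1.9231.
Z = Σ e^(−Eᵢ/kT) = e^(−0) + e^(−0.64103) + e^(−1.9231) = 1.0000 + 0.52675 + 0.14615 = 1.6729.
⟨E⟩ = Σ EᵢPᵢ = 0.57696 ε.
S/k_B = ln Z + ⟨E⟩/kT = ln(1.6729) + 0.57696/1.56 = 0.51456 + 0.36985 = 0.884.

0.884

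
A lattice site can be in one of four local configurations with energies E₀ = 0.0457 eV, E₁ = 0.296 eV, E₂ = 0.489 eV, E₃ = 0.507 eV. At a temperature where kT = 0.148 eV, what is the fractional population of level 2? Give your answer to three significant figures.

0.0391

Eᵢ/kT = 0.30878, 2.0000, 3.3041, 3.4257.
Z = Σ e^(−Eᵢ/kT) = e^(−0.30878) + e^(−2.0000) + e^(−3.3041) + e^(−3.4257) = 0.73434 + 0.13534 + 0.036732 + 0.032527 = 0.93894.
P₂ = e^(−E₂/kT) / Z = 0.036732/0.93894 = 0.0391.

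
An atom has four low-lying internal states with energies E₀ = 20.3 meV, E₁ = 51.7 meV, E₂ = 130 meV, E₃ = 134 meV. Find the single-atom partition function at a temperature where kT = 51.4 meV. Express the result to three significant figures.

Eᵢ/kT = 0.39494, 1.0058, 2.5292, 2.6070.
Z = Σ e^(−Eᵢ/kT) = e^(−0.39494) + e^(−1.0058) + e^(−2.5292) + e^(−2.6070) = 0.67372 + 0.36575 + 0.079723 + 0.073755 = 1.1929.

Z = 1.19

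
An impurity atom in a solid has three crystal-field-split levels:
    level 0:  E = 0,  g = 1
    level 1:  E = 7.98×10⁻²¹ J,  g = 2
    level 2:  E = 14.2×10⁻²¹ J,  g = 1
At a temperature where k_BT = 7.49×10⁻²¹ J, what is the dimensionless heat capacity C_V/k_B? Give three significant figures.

0.412

Eᵢ/kT = 0, 1.0654, 1.8959.
Z = Σ gᵢe^(−Eᵢ/kT) = 1·e^(−0) + 2·e^(−1.0654) + 1·e^(−1.8959) = 1.0000 + 0.68918 + 0.15018 = 1.8394.
⟨E⟩ = 4.1493, ⟨E²⟩ = 40.323.
C_V/k_B = (⟨E²⟩ − ⟨E⟩²)/(kT)² = (40.323 − 17.217)/56.100 = 0.412.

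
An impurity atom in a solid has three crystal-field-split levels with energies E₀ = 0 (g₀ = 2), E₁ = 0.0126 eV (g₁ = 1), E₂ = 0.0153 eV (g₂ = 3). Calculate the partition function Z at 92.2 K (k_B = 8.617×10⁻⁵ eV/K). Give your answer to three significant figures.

k_BT = 8.617×10⁻⁵ × 92.2 K = 0.0079449 eV.
Eᵢ/kT = 0, 1.5859, 1.9258.
Z = Σ gᵢe^(−Eᵢ/kT) = 2·e^(−0) + 1·e^(−1.5859) + 3·e^(−1.9258) = 2.0000 + 0.20476 + 0.43728 = 2.6420.

Z = 2.64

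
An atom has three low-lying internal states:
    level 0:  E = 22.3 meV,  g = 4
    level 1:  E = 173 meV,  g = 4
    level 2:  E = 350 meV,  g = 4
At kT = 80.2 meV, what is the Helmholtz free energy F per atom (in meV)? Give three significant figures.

Eᵢ/kT = 0.27805, 2.1571, 4.3641.
Z = Σ gᵢe^(−Eᵢ/kT) = 4·e^(−0.27805) + 4·e^(−2.1571) + 4·e^(−4.3641) = 3.0290 + 0.46264 + 0.050904 = 3.5425.
F = −kT ln Z = −80.2 × ln(3.5425) = −80.2 × 1.2648 = -101 meV.

-101 meV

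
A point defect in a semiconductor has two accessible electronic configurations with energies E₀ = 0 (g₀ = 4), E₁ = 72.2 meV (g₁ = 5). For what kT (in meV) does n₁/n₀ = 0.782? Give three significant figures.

n₁/n₀ = (g₁/g₀) exp[−(E₁−E₀)/kT] = 0.782.
⇒ (E₁−E₀)/kT = ln((5/4)/0.782) = ln(1.5985) = 0.46907.
kT = 72.2 meV / 0.46907 = 154 meV.

154 meV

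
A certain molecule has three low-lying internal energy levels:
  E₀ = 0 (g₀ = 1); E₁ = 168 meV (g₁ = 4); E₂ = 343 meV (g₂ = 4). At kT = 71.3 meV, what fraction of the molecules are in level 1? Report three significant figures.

Eᵢ/kT = 0, 2.3562, 4.8107.
Z = Σ gᵢe^(−Eᵢ/kT) = 1·e^(−0) + 4·e^(−2.3562) + 4·e^(−4.8107) = 1.0000 + 0.37912 + 0.032569 = 1.4117.
P₁ = g₁ e^(−E₁/kT) / Z = 0.37912/1.4117 = 0.269.

0.269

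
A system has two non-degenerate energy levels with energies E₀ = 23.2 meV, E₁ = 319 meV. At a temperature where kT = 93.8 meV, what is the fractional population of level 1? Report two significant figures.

0.041

Eᵢ/kT = 0.2473, 3.401.
Z = Σ e^(−Eᵢ/kT) = e^(−0.2473) + e^(−3.401) = 0.7809 + 0.03334 = 0.8142.
P₁ = e^(−E₁/kT) / Z = 0.03334/0.8142 = 0.041.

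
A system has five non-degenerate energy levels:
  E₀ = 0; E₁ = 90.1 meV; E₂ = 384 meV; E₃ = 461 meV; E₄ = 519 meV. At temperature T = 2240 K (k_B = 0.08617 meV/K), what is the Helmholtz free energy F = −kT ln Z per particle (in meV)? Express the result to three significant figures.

k_BT = 0.08617 × 2240 K = 193.02 meV.
Eᵢ/kT = 0, 0.46679, 1.9894, 2.3884, 2.6888.
Z = Σ e^(−Eᵢ/kT) = e^(−0) + e^(−0.46679) + e^(−1.9894) + e^(−2.3884) + e^(−2.6888) = 1.0000 + 0.62701 + 0.13678 + 0.091776 + 0.067962 = 1.9235.
F = −kT ln Z = −193.02 × ln(1.9235) = −193.02 × 0.65415 = -126 meV.

-126 meV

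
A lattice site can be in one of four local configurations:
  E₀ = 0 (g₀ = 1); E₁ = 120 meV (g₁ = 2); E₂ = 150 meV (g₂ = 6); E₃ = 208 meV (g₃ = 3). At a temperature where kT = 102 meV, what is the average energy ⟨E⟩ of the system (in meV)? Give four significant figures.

106.9 meV

Eᵢ/kT = 0, 1.17647, 1.47059, 2.03922.
Z = Σ gᵢe^(−Eᵢ/kT) = 1·e^(−0) + 2·e^(−1.17647) + 6·e^(−1.47059) + 3·e^(−2.03922) = 1.00000 + 0.616731 + 1.37874 + 0.390391 = 3.38586.
⟨E⟩ = Σ Eᵢ gᵢe^(−Eᵢ/kT) / Z = (0·1.00000 + 120·0.616731 + 150·1.37874 + 208·0.390391) / 3.38586 = 106.9 meV.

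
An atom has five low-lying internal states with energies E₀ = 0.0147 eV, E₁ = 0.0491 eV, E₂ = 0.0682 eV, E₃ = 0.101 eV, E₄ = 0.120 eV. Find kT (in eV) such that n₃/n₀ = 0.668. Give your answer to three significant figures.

n₃/n₀ = exp[−(E₃−E₀)/kT] = 0.668.
⇒ (E₃−E₀)/kT = ln(1/0.668) = ln(1.4970) = 0.40346.
kT = 0.0863 eV / 0.40346 = 0.214 eV.

0.214 eV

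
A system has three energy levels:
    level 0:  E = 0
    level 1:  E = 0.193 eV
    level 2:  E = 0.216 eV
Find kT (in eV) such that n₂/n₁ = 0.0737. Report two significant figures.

n₂/n₁ = exp[−(E₂−E₁)/kT] = 0.0737.
⇒ (E₂−E₁)/kT = ln(1/0.0737) = ln(13.57) = 2.608.
kT = 0.023 eV / 2.608 = 0.0088 eV.

0.0088 eV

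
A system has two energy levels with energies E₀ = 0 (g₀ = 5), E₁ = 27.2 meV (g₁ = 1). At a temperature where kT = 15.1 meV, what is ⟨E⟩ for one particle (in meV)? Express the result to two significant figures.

0.87 meV

Eᵢ/kT = 0, 1.801.
Z = Σ gᵢe^(−Eᵢ/kT) = 5·e^(−0) + 1·e^(−1.801) = 5.000 + 0.1651 = 5.165.
⟨E⟩ = Σ Eᵢ gᵢe^(−Eᵢ/kT) / Z = (0·5.000 + 27.2·0.1651) / 5.165 = 0.87 meV.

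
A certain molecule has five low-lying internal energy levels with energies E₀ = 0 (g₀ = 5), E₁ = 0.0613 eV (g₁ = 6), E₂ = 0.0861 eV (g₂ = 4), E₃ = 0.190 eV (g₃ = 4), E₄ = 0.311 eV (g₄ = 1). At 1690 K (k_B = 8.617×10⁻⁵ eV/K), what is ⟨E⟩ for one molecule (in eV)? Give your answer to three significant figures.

0.0546 eV

k_BT = 8.617×10⁻⁵ × 1690 K = 0.14563 eV.
Eᵢ/kT = 0, 0.42093, 0.59122, 1.3047, 2.1355.
Z = Σ gᵢe^(−Eᵢ/kT) = 5·e^(−0) + 6·e^(−0.42093) + 4·e^(−0.59122) + 4·e^(−1.3047) + 1·e^(−2.1355) = 5.0000 + 3.9386 + 2.2146 + 1.0850 + 0.11819 = 12.356.
⟨E⟩ = Σ Eᵢ gᵢe^(−Eᵢ/kT) / Z = (0·5.0000 + 0.0613·3.9386 + 0.0861·2.2146 + 0.190·1.0850 + 0.311·0.11819) / 12.356 = 0.0546 eV.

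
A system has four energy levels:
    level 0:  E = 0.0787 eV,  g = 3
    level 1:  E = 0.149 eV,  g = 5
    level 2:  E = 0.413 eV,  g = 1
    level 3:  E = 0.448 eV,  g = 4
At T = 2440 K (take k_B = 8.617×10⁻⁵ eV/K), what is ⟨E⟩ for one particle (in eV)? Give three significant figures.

k_BT = 8.617×10⁻⁵ × 2440 K = 0.21025 eV.
Eᵢ/kT = 0.37432, 0.70868, 1.9643, 2.1308.
Z = Σ gᵢe^(−Eᵢ/kT) = 3·e^(−0.37432) + 5·e^(−0.70868) + 1·e^(−1.9643) + 4·e^(−2.1308) = 2.0633 + 2.4615 + 0.14025 + 0.47497 = 5.1400.
⟨E⟩ = Σ Eᵢ gᵢe^(−Eᵢ/kT) / Z = (0.0787·2.0633 + 0.149·2.4615 + 0.413·0.14025 + 0.448·0.47497) / 5.1400 = 0.156 eV.

0.156 eV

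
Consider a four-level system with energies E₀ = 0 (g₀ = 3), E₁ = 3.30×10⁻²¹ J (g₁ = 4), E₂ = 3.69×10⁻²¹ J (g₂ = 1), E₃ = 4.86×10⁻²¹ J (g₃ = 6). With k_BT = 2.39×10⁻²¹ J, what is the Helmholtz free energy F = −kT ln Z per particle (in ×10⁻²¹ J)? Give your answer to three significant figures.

-3.85 ×10⁻²¹ J

Eᵢ/kT = 0, 1.3808, 1.5439, 2.0335.
Z = Σ gᵢe^(−Eᵢ/kT) = 3·e^(−0) + 4·e^(−1.3808) + 1·e^(−1.5439) + 6·e^(−2.0335) = 3.0000 + 1.0055 + 0.21355 + 0.78526 = 5.0043.
F = −kT ln Z = −2.39 × ln(5.0043) = −2.39 × 1.6103 = -3.85 ×10⁻²¹ J.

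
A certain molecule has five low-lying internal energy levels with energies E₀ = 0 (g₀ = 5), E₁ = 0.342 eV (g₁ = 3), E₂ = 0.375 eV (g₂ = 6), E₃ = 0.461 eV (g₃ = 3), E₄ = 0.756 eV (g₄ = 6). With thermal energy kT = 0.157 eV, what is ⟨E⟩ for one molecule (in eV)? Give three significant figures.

Eᵢ/kT = 0, 2.1783, 2.3885, 2.9363, 4.8153.
Z = Σ gᵢe^(−Eᵢ/kT) = 5·e^(−0) + 3·e^(−2.1783) + 6·e^(−2.3885) + 3·e^(−2.9363) + 6·e^(−4.8153) = 5.0000 + 0.33970 + 0.55060 + 0.15919 + 0.048629 = 6.0981.
⟨E⟩ = Σ Eᵢ gᵢe^(−Eᵢ/kT) / Z = (0·5.0000 + 0.342·0.33970 + 0.375·0.55060 + 0.461·0.15919 + 0.756·0.048629) / 6.0981 = 0.0710 eV.

0.0710 eV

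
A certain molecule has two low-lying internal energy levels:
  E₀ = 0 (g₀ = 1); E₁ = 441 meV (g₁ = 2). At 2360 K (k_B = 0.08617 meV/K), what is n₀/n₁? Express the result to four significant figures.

k_BT = 0.08617 × 2360 K = 203.361 meV.
n₀/n₁ = (g₀/g₁) exp[−(E₀−E₁)/kT] = (1/2) × exp(−(-441 meV)/(203.361 meV)) = (1/2) × exp(2.16856) = 4.373.

4.373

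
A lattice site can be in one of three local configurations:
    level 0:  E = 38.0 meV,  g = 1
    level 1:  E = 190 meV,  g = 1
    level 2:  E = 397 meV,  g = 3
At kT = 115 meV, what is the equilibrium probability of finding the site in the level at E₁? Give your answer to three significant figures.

Eᵢ/kT = 0.33043, 1.6522, 3.4522.
Z = Σ gᵢe^(−Eᵢ/kT) = 1·e^(−0.33043) + 1·e^(−1.6522) + 3·e^(−3.4522) = 0.71861 + 0.19163 + 0.095028 = 1.0053.
P₁ = g₁ e^(−E₁/kT) / Z = 0.19163/1.0053 = 0.191.

0.191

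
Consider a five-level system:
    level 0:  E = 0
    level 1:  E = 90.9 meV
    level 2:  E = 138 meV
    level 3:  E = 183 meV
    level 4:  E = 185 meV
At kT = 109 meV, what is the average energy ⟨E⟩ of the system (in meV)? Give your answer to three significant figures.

70.2 meV

Eᵢ/kT = 0, 0.83394, 1.2661, 1.6789, 1.6972.
Z = Σ e^(−Eᵢ/kT) = e^(−0) + e^(−0.83394) + e^(−1.2661) + e^(−1.6789) + e^(−1.6972) = 1.0000 + 0.43433 + 0.28193 + 0.18658 + 0.18320 = 2.0860.
⟨E⟩ = Σ Eᵢ e^(−Eᵢ/kT) / Z = (0·1.0000 + 90.9·0.43433 + 138·0.28193 + 183·0.18658 + 185·0.18320) / 2.0860 = 70.2 meV.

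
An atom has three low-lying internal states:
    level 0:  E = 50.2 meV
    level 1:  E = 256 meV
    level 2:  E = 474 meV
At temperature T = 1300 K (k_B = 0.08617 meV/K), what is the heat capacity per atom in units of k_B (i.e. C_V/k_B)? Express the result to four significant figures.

k_BT = 0.08617 × 1300 K = 112.021 meV.
Eᵢ/kT = 0.448130, 2.28529, 4.23135.
Z = Σ e^(−Eᵢ/kT) = e^(−0.448130) + e^(−2.28529) + e^(−4.23135) = 0.638822 + 0.101745 + 0.0145328 = 0.755100.
⟨E⟩ = 86.0868 meV, ⟨E²⟩ = 15286.7 meV².
C_V/k_B = (⟨E²⟩ − ⟨E⟩²)/(kT)² = (15286.7 − 7410.94)/12548.7 = 0.6276.

0.6276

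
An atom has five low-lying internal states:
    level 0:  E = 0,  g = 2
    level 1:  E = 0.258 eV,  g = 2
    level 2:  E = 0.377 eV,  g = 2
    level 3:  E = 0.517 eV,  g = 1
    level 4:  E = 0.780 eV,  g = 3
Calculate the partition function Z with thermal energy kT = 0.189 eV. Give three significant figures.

Z = 2.90

Eᵢ/kT = 0, 1.3651, 1.9947, 2.7354, 4.1270.
Z = Σ gᵢe^(−Eᵢ/kT) = 2·e^(−0) + 2·e^(−1.3651) + 2·e^(−1.9947) + 1·e^(−2.7354) + 3·e^(−4.1270) = 2.0000 + 0.51071 + 0.27211 + 0.064868 + 0.048394 = 2.8961.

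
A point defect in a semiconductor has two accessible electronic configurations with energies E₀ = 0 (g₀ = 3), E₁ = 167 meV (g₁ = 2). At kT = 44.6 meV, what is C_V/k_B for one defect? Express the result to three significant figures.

Eᵢ/kT = 0, 3.7444.
Z = Σ gᵢe^(−Eᵢ/kT) = 3·e^(−0) + 2·e^(−3.7444) = 3.0000 + 0.047300 = 3.0473.
⟨E⟩ = 2.5922 meV, ⟨E²⟩ = 432.89 meV².
C_V/k_B = (⟨E²⟩ − ⟨E⟩²)/(kT)² = (432.89 − 6.7195)/1989.2 = 0.214.

0.214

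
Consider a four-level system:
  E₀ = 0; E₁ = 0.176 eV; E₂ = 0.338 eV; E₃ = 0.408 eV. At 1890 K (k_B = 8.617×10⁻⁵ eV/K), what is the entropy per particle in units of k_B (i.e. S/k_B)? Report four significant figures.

k_BT = 8.617×10⁻⁵ × 1890 K = 0.162861 eV.
Eᵢ/kT = 0, 1.08068, 2.07539, 2.50520.
Z = Σ e^(−Eᵢ/kT) = e^(−0) + e^(−1.08068) + e^(−2.07539) + e^(−2.50520) = 1.00000 + 0.339365 + 0.125507 + 0.0816593 = 1.54653.
⟨E⟩ = Σ EᵢPᵢ = 0.0875939 eV.
S/k_B = ln Z + ⟨E⟩/kT = ln(1.54653) + 0.0875939/0.162861 = 0.436014 + 0.537845 = 0.9739.

0.9739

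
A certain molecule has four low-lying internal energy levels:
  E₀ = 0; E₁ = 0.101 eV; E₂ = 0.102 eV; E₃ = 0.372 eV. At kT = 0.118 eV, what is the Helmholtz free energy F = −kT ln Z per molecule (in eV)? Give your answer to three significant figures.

-0.0750 eV

Eᵢ/kT = 0, 0.85593, 0.86441, 3.1525.
Z = Σ e^(−Eᵢ/kT) = e^(−0) + e^(−0.85593) + e^(−0.86441) + e^(−3.1525) = 1.0000 + 0.42489 + 0.42130 + 0.042745 = 1.8889.
F = −kT ln Z = −0.118 × ln(1.8889) = −0.118 × 0.63599 = -0.0750 eV.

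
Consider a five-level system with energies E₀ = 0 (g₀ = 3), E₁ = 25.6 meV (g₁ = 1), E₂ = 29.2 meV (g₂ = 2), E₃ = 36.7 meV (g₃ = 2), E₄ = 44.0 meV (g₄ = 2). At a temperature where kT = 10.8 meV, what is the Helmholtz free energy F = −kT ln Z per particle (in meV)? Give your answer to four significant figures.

Eᵢ/kT = 0, 2.37037, 2.70370, 3.39815, 4.07407.
Z = Σ gᵢe^(−Eᵢ/kT) = 3·e^(−0) + 1·e^(−2.37037) + 2·e^(−2.70370) + 2·e^(−3.39815) + 2·e^(−4.07407) = 3.00000 + 0.0934461 + 0.133915 + 0.0668701 + 0.0340160 = 3.32825.
F = −kT ln Z = −10.8 × ln(3.32825) = −10.8 × 1.20245 = -12.99 meV.

-12.99 meV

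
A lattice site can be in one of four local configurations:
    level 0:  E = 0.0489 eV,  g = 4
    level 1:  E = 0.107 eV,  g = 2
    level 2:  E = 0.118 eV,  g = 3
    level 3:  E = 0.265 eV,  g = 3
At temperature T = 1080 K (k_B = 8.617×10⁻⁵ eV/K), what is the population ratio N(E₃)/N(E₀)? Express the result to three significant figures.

0.0736

k_BT = 8.617×10⁻⁵ × 1080 K = 0.093064 eV.
n₃/n₀ = (g₃/g₀) exp[−(E₃−E₀)/kT] = (3/4) × exp(−(0.2161 eV)/(0.093064 eV)) = (3/4) × exp(-2.3221) = 0.0736.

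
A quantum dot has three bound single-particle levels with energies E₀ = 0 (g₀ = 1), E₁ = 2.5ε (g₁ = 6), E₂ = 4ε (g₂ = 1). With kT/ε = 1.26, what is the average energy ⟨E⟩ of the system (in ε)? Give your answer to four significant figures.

1.194 ε

Eᵢ/kT = 0, 1.98413, 3.17460.
Z = Σ gᵢe^(−Eᵢ/kT) = 1·e^(−0) + 6·e^(−1.98413) + 1·e^(−3.17460) = 1.00000 + 0.825001 + 0.0418108 = 1.86681.
⟨E⟩ = Σ Eᵢ gᵢe^(−Eᵢ/kT) / Z = (0·1.00000 + 2.5·0.825001 + 4·0.0418108) / 1.86681 = 1.194 ε.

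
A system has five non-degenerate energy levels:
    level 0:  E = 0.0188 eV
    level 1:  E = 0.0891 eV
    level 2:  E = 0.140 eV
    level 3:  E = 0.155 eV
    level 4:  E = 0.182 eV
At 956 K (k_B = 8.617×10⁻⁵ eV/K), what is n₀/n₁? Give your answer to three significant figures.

2.35

k_BT = 8.617×10⁻⁵ × 956 K = 0.082379 eV.
n₀/n₁ = exp[−(E₀−E₁)/kT] = exp(−(-0.0703 eV)/(0.082379 eV)) = exp(0.85337) = 2.35.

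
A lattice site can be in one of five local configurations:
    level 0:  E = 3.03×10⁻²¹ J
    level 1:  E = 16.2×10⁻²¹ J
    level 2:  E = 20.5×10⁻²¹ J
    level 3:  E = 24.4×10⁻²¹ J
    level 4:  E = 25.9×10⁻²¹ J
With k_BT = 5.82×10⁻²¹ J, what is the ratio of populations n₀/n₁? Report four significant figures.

9.611

n₀/n₁ = exp[−(E₀−E₁)/kT] = exp(−(-13.17 ×10⁻²¹ J)/(5.82 ×10⁻²¹ J)) = exp(2.26289) = 9.611.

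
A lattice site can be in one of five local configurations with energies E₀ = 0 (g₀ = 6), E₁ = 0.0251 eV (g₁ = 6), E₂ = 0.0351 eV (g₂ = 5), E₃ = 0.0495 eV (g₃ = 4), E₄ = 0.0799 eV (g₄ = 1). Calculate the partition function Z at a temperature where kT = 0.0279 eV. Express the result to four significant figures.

Eᵢ/kT = 0, 0.899642, 1.25806, 1.77419, 2.86380.
Z = Σ gᵢe^(−Eᵢ/kT) = 6·e^(−0) + 6·e^(−0.899642) + 5·e^(−1.25806) + 4·e^(−1.77419) + 1·e^(−2.86380) = 6.00000 + 2.44029 + 1.42102 + 0.678483 + 0.0570516 = 10.5968.

Z = 10.60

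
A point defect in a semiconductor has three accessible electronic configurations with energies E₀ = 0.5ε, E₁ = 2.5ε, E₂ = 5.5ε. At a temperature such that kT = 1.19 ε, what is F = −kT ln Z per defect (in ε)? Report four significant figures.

Eᵢ/kT = 0.420168, 2.10084, 4.62185.
Z = Σ e^(−Eᵢ/kT) = e^(−0.420168) + e^(−2.10084) + e^(−4.62185) = 0.656936 + 0.122354 + 0.00983459 = 0.789125.
F = −kT ln Z = −1.19 × ln(0.789125) = −1.19 × -0.236831 = 0.2818 ε.

0.2818 ε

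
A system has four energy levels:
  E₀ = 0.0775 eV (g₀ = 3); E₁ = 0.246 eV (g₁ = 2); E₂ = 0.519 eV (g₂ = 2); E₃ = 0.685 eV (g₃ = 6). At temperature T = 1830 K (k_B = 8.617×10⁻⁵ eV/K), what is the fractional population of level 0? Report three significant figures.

0.762

k_BT = 8.617×10⁻⁵ × 1830 K = 0.15769 eV.
Eᵢ/kT = 0.49147, 1.5600, 3.2913, 4.3440.
Z = Σ gᵢe^(−Eᵢ/kT) = 3·e^(−0.49147) + 2·e^(−1.5600) + 2·e^(−3.2913) + 6·e^(−4.3440) = 1.8352 + 0.42027 + 0.074411 + 0.077907 = 2.4078.
P₀ = g₀ e^(−E₀/kT) / Z = 1.8352/2.4078 = 0.762.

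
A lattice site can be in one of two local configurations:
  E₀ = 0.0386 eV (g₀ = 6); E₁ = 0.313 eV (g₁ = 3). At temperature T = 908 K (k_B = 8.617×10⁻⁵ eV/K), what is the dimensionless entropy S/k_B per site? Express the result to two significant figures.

k_BT = 8.617×10⁻⁵ × 908 K = 0.07824 eV.
Eᵢ/kT = 0.4934, 4.001.
Z = Σ gᵢe^(−Eᵢ/kT) = 6·e^(−0.4934) + 3·e^(−4.001) = 3.663 + 0.05489 = 3.718.
⟨E⟩ = Σ EᵢPᵢ = 0.04265 eV.
S/k_B = ln Z + ⟨E⟩/kT = ln(3.718) + 0.04265/0.07824 = 1.313 + 0.5451 = 1.9.

1.9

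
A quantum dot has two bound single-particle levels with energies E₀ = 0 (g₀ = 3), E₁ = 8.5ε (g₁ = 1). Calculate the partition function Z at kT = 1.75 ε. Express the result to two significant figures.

Eᵢ/kT = 0, 4.857.
Z = Σ gᵢe^(−Eᵢ/kT) = 3·e^(−0) + 1·e^(−4.857) = 3.000 + 0.007774 = 3.008.

Z = 3.0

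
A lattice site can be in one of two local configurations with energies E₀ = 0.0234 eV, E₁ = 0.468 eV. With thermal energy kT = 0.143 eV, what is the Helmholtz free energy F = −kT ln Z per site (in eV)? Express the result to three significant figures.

0.0172 eV

Eᵢ/kT = 0.16364, 3.2727.
Z = Σ e^(−Eᵢ/kT) = e^(−0.16364) + e^(−3.2727) = 0.84905 + 0.037904 = 0.88695.
F = −kT ln Z = −0.143 × ln(0.88695) = −0.143 × -0.11997 = 0.0172 eV.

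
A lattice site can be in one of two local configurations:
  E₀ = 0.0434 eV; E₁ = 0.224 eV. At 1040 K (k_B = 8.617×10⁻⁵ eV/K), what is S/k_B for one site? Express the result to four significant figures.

0.3621

k_BT = 8.617×10⁻⁵ × 1040 K = 0.0896168 eV.
Eᵢ/kT = 0.484284, 2.49953.
Z = Σ e^(−Eᵢ/kT) = e^(−0.484284) + e^(−2.49953) = 0.616138 + 0.0821236 = 0.698262.
⟨E⟩ = Σ EᵢPᵢ = 0.0646406 eV.
S/k_B = ln Z + ⟨E⟩/kT = ln(0.698262) + 0.0646406/0.0896168 = -0.359161 + 0.721300 = 0.3621.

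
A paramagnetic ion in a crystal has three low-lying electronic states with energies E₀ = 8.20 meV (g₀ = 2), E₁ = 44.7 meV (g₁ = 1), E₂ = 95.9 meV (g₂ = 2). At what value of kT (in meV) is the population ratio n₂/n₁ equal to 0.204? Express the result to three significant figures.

n₂/n₁ = (g₂/g₁) exp[−(E₂−E₁)/kT] = 0.204.
⇒ (E₂−E₁)/kT = ln((2/1)/0.204) = ln(9.8039) = 2.2828.
kT = 51.2 meV / 2.2828 = 22.4 meV.

22.4 meV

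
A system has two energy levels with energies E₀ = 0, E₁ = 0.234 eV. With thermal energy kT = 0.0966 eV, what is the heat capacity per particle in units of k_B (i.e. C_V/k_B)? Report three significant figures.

Eᵢ/kT = 0, 2.4224.
Z = Σ e^(−Eᵢ/kT) = e^(−0) + e^(−2.4224) = 1.0000 + 0.088708 = 1.0887.
⟨E⟩ = 0.019066 eV, ⟨E²⟩ = 0.0044616 eV².
C_V/k_B = (⟨E²⟩ − ⟨E⟩²)/(kT)² = (0.0044616 − 0.00036351)/0.0093316 = 0.439.

0.439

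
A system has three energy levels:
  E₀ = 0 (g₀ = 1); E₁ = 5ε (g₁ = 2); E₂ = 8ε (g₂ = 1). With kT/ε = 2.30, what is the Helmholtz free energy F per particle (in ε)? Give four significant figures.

Eᵢ/kT = 0, 2.17391, 3.47826.
Z = Σ gᵢe^(−Eᵢ/kT) = 1·e^(−0) + 2·e^(−2.17391) + 1·e^(−3.47826) = 1.00000 + 0.227464 + 0.0308611 = 1.25833.
F = −kT ln Z = −2.30 × ln(1.25833) = −2.30 × 0.229785 = -0.5285 ε.

-0.5285 ε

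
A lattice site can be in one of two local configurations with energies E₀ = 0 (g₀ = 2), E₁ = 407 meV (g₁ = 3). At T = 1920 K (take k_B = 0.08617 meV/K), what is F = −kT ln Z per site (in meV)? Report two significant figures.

-130 meV

k_BT = 0.08617 × 1920 K = 165.4 meV.
Eᵢ/kT = 0, 2.461.
Z = Σ gᵢe^(−Eᵢ/kT) = 2·e^(−0) + 3·e^(−2.461) = 2.000 + 0.2560 = 2.256.
F = −kT ln Z = −165.4 × ln(2.256) = −165.4 × 0.8136 = -130 meV.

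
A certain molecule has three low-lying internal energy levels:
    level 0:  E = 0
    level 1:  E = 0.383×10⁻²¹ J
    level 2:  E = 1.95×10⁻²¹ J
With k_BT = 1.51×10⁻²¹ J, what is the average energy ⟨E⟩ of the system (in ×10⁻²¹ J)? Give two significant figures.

0.41 ×10⁻²¹ J

Eᵢ/kT = 0, 0.2536, 1.291.
Z = Σ e^(−Eᵢ/kT) = e^(−0) + e^(−0.2536) + e^(−1.291) = 1.000 + 0.7760 + 0.2750 = 2.051.
⟨E⟩ = Σ Eᵢ e^(−Eᵢ/kT) / Z = (0·1.000 + 0.383·0.7760 + 1.95·0.2750) / 2.051 = 0.41 ×10⁻²¹ J.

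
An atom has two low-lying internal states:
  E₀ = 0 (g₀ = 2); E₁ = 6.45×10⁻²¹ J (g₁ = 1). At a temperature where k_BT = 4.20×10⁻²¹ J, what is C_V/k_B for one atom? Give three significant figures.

0.207

Eᵢ/kT = 0, 1.5357.
Z = Σ gᵢe^(−Eᵢ/kT) = 2·e^(−0) + 1·e^(−1.5357) = 2.0000 + 0.21530 = 2.2153.
⟨E⟩ = 0.62686, ⟨E²⟩ = 4.0433.
C_V/k_B = (⟨E²⟩ − ⟨E⟩²)/(kT)² = (4.0433 − 0.39295)/17.640 = 0.207.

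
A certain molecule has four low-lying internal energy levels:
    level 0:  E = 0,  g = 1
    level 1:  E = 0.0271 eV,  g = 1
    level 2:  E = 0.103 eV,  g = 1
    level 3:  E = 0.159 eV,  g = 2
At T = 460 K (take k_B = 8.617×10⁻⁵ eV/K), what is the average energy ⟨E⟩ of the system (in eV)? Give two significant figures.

k_BT = 8.617×10⁻⁵ × 460 K = 0.03964 eV.
Eᵢ/kT = 0, 0.6837, 2.598, 4.011.
Z = Σ gᵢe^(−Eᵢ/kT) = 1·e^(−0) + 1·e^(−0.6837) + 1·e^(−2.598) + 2·e^(−4.011) = 1.000 + 0.5047 + 0.07442 + 0.03623 = 1.615.
⟨E⟩ = Σ Eᵢ gᵢe^(−Eᵢ/kT) / Z = (0·1.000 + 0.0271·0.5047 + 0.103·0.07442 + 0.159·0.03623) / 1.615 = 0.017 eV.

0.017 eV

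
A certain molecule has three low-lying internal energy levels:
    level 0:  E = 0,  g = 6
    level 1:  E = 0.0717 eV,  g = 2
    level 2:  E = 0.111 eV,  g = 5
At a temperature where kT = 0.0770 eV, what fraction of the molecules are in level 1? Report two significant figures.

Eᵢ/kT = 0, 0.9312, 1.442.
Z = Σ gᵢe^(−Eᵢ/kT) = 6·e^(−0) + 2·e^(−0.9312) + 5·e^(−1.442) = 6.000 + 0.7882 + 1.182 = 7.970.
P₁ = g₁ e^(−E₁/kT) / Z = 0.7882/7.970 = 0.099.

0.099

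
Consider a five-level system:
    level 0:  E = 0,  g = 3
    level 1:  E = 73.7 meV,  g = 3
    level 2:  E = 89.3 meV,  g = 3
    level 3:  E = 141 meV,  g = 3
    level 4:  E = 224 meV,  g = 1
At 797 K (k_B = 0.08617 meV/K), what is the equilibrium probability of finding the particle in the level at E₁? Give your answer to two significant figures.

k_BT = 0.08617 × 797 K = 68.68 meV.
Eᵢ/kT = 0, 1.073, 1.300, 2.053, 3.262.
Z = Σ gᵢe^(−Eᵢ/kT) = 3·e^(−0) + 3·e^(−1.073) + 3·e^(−1.300) + 3·e^(−2.053) + 1·e^(−3.262) = 3.000 + 1.026 + 0.8176 + 0.3850 + 0.03831 = 5.267.
P₁ = g₁ e^(−E₁/kT) / Z = 1.026/5.267 = 0.19.

0.19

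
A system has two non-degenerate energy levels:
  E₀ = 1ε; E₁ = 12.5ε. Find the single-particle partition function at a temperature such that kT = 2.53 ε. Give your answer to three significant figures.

Z = 0.681

Eᵢ/kT = 0.39526, 4.9407.
Z = Σ e^(−Eᵢ/kT) = e^(−0.39526) + e^(−4.9407) = 0.67350 + 0.0071496 = 0.68065.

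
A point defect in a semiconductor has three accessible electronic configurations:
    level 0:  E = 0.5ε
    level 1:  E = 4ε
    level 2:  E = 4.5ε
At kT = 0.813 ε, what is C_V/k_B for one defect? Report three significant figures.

0.410

Eᵢ/kT = 0.61501, 4.9200, 5.5351.
Z = Σ e^(−Eᵢ/kT) = e^(−0.61501) + e^(−4.9200) + e^(−5.5351) = 0.54064 + 0.0072991 + 0.0039458 = 0.55188.
⟨E⟩ = 0.57489 ε, ⟨E²⟩ = 0.60130 ε².
C_V/k_B = (⟨E²⟩ − ⟨E⟩²)/(kT)² = (0.60130 − 0.33050)/0.66097 = 0.410.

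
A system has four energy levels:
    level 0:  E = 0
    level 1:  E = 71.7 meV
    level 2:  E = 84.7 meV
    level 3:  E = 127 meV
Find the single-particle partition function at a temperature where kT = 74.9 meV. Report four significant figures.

Eᵢ/kT = 0, 0.957276, 1.13084, 1.69559.
Z = Σ e^(−Eᵢ/kT) = e^(−0) + e^(−0.957276) + e^(−1.13084) + e^(−1.69559) = 1.00000 + 0.383937 + 0.322762 + 0.183491 = 1.89019.

Z = 1.890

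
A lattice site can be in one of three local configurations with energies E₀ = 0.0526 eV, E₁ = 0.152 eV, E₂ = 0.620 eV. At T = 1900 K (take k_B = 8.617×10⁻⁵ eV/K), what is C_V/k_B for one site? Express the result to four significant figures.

0.2880

k_BT = 8.617×10⁻⁵ × 1900 K = 0.163723 eV.
Eᵢ/kT = 0.321274, 0.928397, 3.78688.
Z = Σ e^(−Eᵢ/kT) = e^(−0.321274) + e^(−0.928397) + e^(−3.78688) = 0.725225 + 0.395187 + 0.0226662 = 1.14308.
⟨E⟩ = 0.0982156 eV, ⟨E²⟩ = 0.0173652 eV².
C_V/k_B = (⟨E²⟩ − ⟨E⟩²)/(kT)² = (0.0173652 − 0.00964630)/0.0268052 = 0.2880.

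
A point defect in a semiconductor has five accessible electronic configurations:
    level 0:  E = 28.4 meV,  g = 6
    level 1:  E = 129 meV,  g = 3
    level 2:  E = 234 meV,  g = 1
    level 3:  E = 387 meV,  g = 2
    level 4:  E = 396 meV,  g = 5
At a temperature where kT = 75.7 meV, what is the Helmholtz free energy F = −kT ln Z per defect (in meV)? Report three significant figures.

-118 meV

Eᵢ/kT = 0.37517, 1.7041, 3.0911, 5.1123, 5.2312.
Z = Σ gᵢe^(−Eᵢ/kT) = 6·e^(−0.37517) + 3·e^(−1.7041) + 1·e^(−3.0911) + 2·e^(−5.1123) + 5·e^(−5.2312) = 4.1230 + 0.54581 + 0.045452 + 0.012044 + 0.026736 = 4.7530.
F = −kT ln Z = −75.7 × ln(4.7530) = −75.7 × 1.5588 = -118 meV.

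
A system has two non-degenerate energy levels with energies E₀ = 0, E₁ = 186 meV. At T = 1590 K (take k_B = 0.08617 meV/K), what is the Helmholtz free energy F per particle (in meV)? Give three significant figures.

k_BT = 0.08617 × 1590 K = 137.01 meV.
Eᵢ/kT = 0, 1.3576.
Z = Σ e^(−Eᵢ/kT) = e^(−0) + e^(−1.3576) = 1.0000 + 0.25728 = 1.2573.
F = −kT ln Z = −137.01 × ln(1.2573) = −137.01 × 0.22897 = -31.4 meV.

-31.4 meV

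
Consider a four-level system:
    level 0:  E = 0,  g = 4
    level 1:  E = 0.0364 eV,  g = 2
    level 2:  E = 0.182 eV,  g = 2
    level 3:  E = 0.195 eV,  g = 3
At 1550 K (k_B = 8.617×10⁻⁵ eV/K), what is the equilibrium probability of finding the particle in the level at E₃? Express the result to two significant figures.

k_BT = 8.617×10⁻⁵ × 1550 K = 0.1336 eV.
Eᵢ/kT = 0, 0.2725, 1.362, 1.460.
Z = Σ gᵢe^(−Eᵢ/kT) = 4·e^(−0) + 2·e^(−0.2725) + 2·e^(−1.362) + 3·e^(−1.460) = 4.000 + 1.523 + 0.5123 + 0.6967 = 6.732.
P₃ = g₃ e^(−E₃/kT) / Z = 0.6967/6.732 = 0.10.

0.10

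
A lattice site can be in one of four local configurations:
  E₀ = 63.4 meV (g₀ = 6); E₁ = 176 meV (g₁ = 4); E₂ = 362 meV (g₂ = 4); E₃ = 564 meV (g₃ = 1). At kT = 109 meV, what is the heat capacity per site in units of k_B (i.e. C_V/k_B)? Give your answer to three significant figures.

0.394

Eᵢ/kT = 0.58165, 1.6147, 3.3211, 5.1743.
Z = Σ gᵢe^(−Eᵢ/kT) = 6·e^(−0.58165) + 4·e^(−1.6147) + 4·e^(−3.3211) + 1·e^(−5.1743) = 3.3539 + 0.79580 + 0.14445 + 0.0056602 = 4.2998.
⟨E⟩ = 94.930 meV, ⟨E²⟩ = 13689 meV².
C_V/k_B = (⟨E²⟩ − ⟨E⟩²)/(kT)² = (13689 − 9011.7)/11881 = 0.394.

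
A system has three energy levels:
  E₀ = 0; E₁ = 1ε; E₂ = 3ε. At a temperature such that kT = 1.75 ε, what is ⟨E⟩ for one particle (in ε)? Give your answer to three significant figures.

0.633 ε

Eᵢ/kT = 0, 0.57143, 1.7143.
Z = Σ e^(−Eᵢ/kT) = e^(−0) + e^(−0.57143) + e^(−1.7143) = 1.0000 + 0.56472 + 0.18009 = 1.7448.
⟨E⟩ = Σ Eᵢ e^(−Eᵢ/kT) / Z = (0·1.0000 + 1·0.56472 + 3·0.18009) / 1.7448 = 0.633 ε.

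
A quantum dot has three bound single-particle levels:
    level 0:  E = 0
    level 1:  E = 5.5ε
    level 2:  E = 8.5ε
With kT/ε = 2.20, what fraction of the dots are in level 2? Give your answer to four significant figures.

0.01903

Eᵢ/kT = 0, 2.50000, 3.86364.
Z = Σ e^(−Eᵢ/kT) = e^(−0) + e^(−2.50000) + e^(−3.86364) = 1.00000 + 0.0820850 + 0.0209915 = 1.10308.
P₂ = e^(−E₂/kT) / Z = 0.0209915/1.10308 = 0.01903.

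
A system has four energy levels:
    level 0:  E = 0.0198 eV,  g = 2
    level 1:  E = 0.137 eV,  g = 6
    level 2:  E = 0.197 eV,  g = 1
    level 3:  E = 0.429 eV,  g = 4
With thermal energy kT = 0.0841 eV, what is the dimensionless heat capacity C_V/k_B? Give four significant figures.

Eᵢ/kT = 0.235434, 1.62901, 2.34245, 5.10107.
Z = Σ gᵢe^(−Eᵢ/kT) = 2·e^(−0.235434) + 6·e^(−1.62901) + 1·e^(−2.34245) + 4·e^(−5.10107) = 1.58046 + 1.17674 + 0.0960919 + 0.0243609 = 2.87765.
⟨E⟩ = 0.0771072 eV, ⟨E²⟩ = 0.0107443 eV².
C_V/k_B = (⟨E²⟩ − ⟨E⟩²)/(kT)² = (0.0107443 − 0.00594552)/0.00707281 = 0.6785.

0.6785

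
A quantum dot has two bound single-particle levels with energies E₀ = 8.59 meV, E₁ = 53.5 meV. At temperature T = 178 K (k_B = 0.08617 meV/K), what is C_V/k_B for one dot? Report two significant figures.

k_BT = 0.08617 × 178 K = 15.34 meV.
Eᵢ/kT = 0.5600, 3.488.
Z = Σ e^(−Eᵢ/kT) = e^(−0.5600) + e^(−3.488) = 0.5712 + 0.03056 = 0.6018.
⟨E⟩ = 10.87 meV, ⟨E²⟩ = 215.4 meV².
C_V/k_B = (⟨E²⟩ − ⟨E⟩²)/(kT)² = (215.4 − 118.2)/235.3 = 0.41.

0.41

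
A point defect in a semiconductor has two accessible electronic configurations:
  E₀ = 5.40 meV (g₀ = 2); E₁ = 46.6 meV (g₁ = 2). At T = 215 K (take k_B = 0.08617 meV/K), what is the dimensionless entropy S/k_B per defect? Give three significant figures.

k_BT = 0.08617 × 215 K = 18.527 meV.
Eᵢ/kT = 0.29147, 2.5152.
Z = Σ gᵢe^(−Eᵢ/kT) = 2·e^(−0.29147) + 2·e^(−2.5152) = 1.4943 + 0.16169 = 1.6560.
⟨E⟩ = Σ EᵢPᵢ = 9.4227 meV.
S/k_B = ln Z + ⟨E⟩/kT = ln(1.6560) + 9.4227/18.527 = 0.50441 + 0.50859 = 1.01.

1.01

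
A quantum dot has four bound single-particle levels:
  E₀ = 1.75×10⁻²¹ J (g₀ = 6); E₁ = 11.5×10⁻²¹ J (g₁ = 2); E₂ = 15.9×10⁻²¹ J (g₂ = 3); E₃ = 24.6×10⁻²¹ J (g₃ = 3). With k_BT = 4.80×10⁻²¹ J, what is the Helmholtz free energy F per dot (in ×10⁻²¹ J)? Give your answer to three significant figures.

Eᵢ/kT = 0.36458, 2.3958, 3.3125, 5.1250.
Z = Σ gᵢe^(−Eᵢ/kT) = 6·e^(−0.36458) + 2·e^(−2.3958) + 3·e^(−3.3125) + 3·e^(−5.1250) = 4.1669 + 0.18220 + 0.10927 + 0.017839 = 4.4762.
F = −kT ln Z = −4.80 × ln(4.4762) = −4.80 × 1.4988 = -7.19 ×10⁻²¹ J.

-7.19 ×10⁻²¹ J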